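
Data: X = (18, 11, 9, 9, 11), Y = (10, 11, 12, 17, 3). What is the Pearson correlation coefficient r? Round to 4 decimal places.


r = sum((xi-xbar)(yi-ybar)) / sqrt(sum((xi-xbar)^2) * sum((yi-ybar)^2))
n = 5, xbar = 58/5 = 11.6, ybar = 53/5 = 10.6
Sxy = sum((xi-xbar)(yi-ybar)) = -19.8
Sxx = sum((xi-xbar)^2) = 55.2
Syy = sum((yi-ybar)^2) = 101.2
sqrt(Sxx*Syy) ≈ 74.741153
r = Sxy / sqrt(Sxx*Syy) = -19.8 / 74.741153 ≈ -0.264914

-0.2649


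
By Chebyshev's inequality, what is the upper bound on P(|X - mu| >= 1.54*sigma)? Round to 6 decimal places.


P <= 1/k^2
k^2 = 1.54^2 = 2.3716
1/k^2 = 1 / 2.3716 = 2500/5929 ≈ 0.42165627

0.421656


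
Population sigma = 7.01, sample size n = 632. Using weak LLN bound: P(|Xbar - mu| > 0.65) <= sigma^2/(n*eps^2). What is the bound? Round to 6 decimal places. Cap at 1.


bound = min(1, sigma^2/(n*eps^2))
sigma^2 = 7.01^2 = 49.1401
n*eps^2 = 632 * 0.65^2 = 632 * 0.4225 = 267.02
sigma^2/(n*eps^2) = 49.1401 / 267.02 ≈ 0.18403153

0.184032


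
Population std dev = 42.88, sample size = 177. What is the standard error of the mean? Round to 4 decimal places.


SE = sigma / sqrt(n)
sqrt(177) ≈ 13.304135
SE = 42.88 / 13.304135 ≈ 3.223058

3.2231


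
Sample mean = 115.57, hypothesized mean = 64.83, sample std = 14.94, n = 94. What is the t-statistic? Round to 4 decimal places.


t = (xbar - mu0) / (s/sqrt(n))
xbar - mu0 = 115.57 - 64.83 = 50.74
sqrt(94) ≈ 9.69535971
s/sqrt(n) = 14.94 / 9.69535971 ≈ 1.54094334
t = 50.74 / 1.54094334 ≈ 32.927882

32.9279


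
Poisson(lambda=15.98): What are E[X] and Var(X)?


E[X] = Var(X) = lambda = 15.98

15.98, 15.98


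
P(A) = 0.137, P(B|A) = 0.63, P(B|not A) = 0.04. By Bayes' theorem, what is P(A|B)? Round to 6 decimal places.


P(A|B) = P(B|A)*P(A) / P(B), P(B) = P(B|A)*P(A) + P(B|not A)*P(not A)
P(B|A)*P(A) = 0.63 * 0.137 = 0.08631
P(B|not A)*P(not A) = 0.04 * 0.863 = 0.03452
P(B) = 0.08631 + 0.03452 = 0.12083
P(A|B) = 0.08631 / 0.12083 ≈ 0.71430936

0.714309


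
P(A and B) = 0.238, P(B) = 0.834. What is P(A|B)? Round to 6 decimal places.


P(A|B) = P(A and B) / P(B) = 0.238 / 0.834 = 119/417 ≈ 0.28537170

0.285372


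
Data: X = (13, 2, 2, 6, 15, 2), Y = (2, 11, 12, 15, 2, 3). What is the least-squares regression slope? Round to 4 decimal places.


b = sum((xi-xbar)(yi-ybar)) / sum((xi-xbar)^2)
n = 6, xbar = 40/6 = 20/3 ≈ 6.666667, ybar = 45/6 = 7.5
Sxy = sum((xi-xbar)(yi-ybar)) = -102
Sxx = sum((xi-xbar)^2) = 526/3 ≈ 175.333333
b = Sxy / Sxx = -153/263 ≈ -0.581749

-0.5817


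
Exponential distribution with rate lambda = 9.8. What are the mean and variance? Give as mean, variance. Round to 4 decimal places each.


mean = 1/lam, var = 1/lam^2
mean = 1 / 9.8 = 5/49 ≈ 0.102041
lam^2 = 9.8^2 = 96.04
var = 1 / 96.04 = 25/2401 ≈ 0.010412

0.1020, 0.0104


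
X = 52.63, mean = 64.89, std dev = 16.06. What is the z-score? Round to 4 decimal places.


z = (X - mu) / sigma
X - mu = 52.63 - 64.89 = -12.26
z = -12.26 / 16.06 = -613/803 ≈ -0.763387

-0.7634


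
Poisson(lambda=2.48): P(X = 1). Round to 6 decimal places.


P = e^(-lam) * lam^k / k!
e^(-2.48) ≈ 0.08374323
lam^k = 2.48^1 = 2.48
k! = 1! = 1
P = 0.08374323 * 2.48 / 1 ≈ 0.207683

0.207683


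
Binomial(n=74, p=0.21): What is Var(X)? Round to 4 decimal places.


Var = n*p*(1-p) = 74 * 0.21 * 0.79 = 12.2766

12.2766


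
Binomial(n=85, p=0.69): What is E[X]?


E[X] = n*p = 85 * 0.69 = 58.65

58.65


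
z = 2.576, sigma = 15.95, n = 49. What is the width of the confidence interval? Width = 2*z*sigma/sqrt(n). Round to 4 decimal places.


width = 2*z*sigma/sqrt(n)
2*z*sigma = 2 * 2.576 * 15.95 = 82.1744
sqrt(49) = 7
width = 82.1744 / 7 = 11.7392

11.7392


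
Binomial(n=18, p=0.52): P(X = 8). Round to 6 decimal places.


P = C(n,k) * p^k * (1-p)^(n-k)
C(18,8) = 43758
p^k = 0.52^8 ≈ 0.005345973
(1-p)^(n-k) = 0.48^10 ≈ 0.0006492506
P = 43758 * 0.005345973 * 0.0006492506 ≈ 0.151879

0.151879


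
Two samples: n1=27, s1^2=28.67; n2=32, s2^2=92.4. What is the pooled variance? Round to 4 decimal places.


sp^2 = ((n1-1)*s1^2 + (n2-1)*s2^2)/(n1+n2-2)
(n1-1)*s1^2 = 26 * 28.67 = 745.42
(n2-1)*s2^2 = 31 * 92.4 = 2864.4
numerator = 745.42 + 2864.4 = 3609.82
n1+n2-2 = 57
sp^2 = 3609.82 / 57 = 180491/2850 ≈ 63.330175

63.3302


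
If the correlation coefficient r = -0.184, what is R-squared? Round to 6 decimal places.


R^2 = r^2 = (-0.184)^2 = 0.033856

0.033856


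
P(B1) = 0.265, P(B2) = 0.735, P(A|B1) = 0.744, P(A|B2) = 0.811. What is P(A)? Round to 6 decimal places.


P(A) = P(A|B1)*P(B1) + P(A|B2)*P(B2)
P(A|B1)*P(B1) = 0.744 * 0.265 = 0.19716
P(A|B2)*P(B2) = 0.811 * 0.735 = 0.596085
P(A) = 0.19716 + 0.596085 = 0.793245

0.793245


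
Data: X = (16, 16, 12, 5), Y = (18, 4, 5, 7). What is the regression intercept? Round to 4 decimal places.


a = ybar - b*xbar, where b = sum((xi-xbar)(yi-ybar)) / sum((xi-xbar)^2)
n = 4, xbar = 49/4 = 12.25, ybar = 34/4 = 8.5
Sxy = sum((xi-xbar)(yi-ybar)) = 30.5
Sxx = sum((xi-xbar)^2) = 80.75
b = Sxy / Sxx = 122/323 ≈ 0.377709
a = 8.5 - 0.377709 * 12.25 = 1251/323 ≈ 3.873065

3.8731


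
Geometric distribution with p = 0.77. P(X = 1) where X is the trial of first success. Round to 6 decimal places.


P = (1-p)^(k-1) * p
(1-p)^(k-1) = 0.23^0 = 1
P = 1 * 0.77 = 0.77

0.770000


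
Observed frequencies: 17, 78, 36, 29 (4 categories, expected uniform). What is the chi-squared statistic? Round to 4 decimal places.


chi2 = sum((O-E)^2/E), E = total/4
total = 160, E = 160/4 = 40
(17 - 40)^2 / 40 = 529 / 40 = 13.225
(78 - 40)^2 / 40 = 1444 / 40 = 36.1
(36 - 40)^2 / 40 = 16 / 40 = 0.4
(29 - 40)^2 / 40 = 121 / 40 = 3.025
chi2 = 52.75

52.7500


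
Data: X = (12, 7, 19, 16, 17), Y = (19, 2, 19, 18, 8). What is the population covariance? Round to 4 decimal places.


Cov = (1/n)*sum((xi-xbar)(yi-ybar))
n = 5, xbar = 71/5 = 14.2, ybar = 66/5 = 13.2
sum((xi-xbar)(yi-ybar)) = 89.8
Cov = 89.8 / 5 = 17.96

17.9600


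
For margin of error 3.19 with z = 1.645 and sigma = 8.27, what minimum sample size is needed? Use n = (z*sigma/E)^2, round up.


z*sigma/E = 1.645 * 8.27 / 3.19 ≈ 4.264624
(z*sigma/E)^2 ≈ 18.187016
round up: n = 19

19


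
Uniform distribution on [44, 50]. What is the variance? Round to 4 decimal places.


Var = (b-a)^2 / 12
(b-a)^2 = (50 - 44)^2 = 36
Var = 36/12 = 3

3.0000


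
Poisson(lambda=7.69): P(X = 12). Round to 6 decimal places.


P = e^(-lam) * lam^k / k!
e^(-7.69) ≈ 0.0004573782
lam^k = 7.69^12 ≈ 42767717983.077781
k! = 12! = 479001600
P = 0.0004573782 * 42767717983.077781 / 479001600 ≈ 0.040837

0.040837


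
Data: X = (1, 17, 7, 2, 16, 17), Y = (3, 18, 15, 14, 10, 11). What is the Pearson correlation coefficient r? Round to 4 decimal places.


r = sum((xi-xbar)(yi-ybar)) / sqrt(sum((xi-xbar)^2) * sum((yi-ybar)^2))
n = 6, xbar = 60/6 = 10, ybar = 71/6 ≈ 11.833333
Sxy = sum((xi-xbar)(yi-ybar)) = 79
Sxx = sum((xi-xbar)^2) = 288
Syy = sum((yi-ybar)^2) = 809/6 ≈ 134.833333
sqrt(Sxx*Syy) ≈ 197.058367
r = Sxy / sqrt(Sxx*Syy) = 79 / 197.058367 ≈ 0.400896

0.4009


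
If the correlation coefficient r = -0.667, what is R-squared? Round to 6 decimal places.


R^2 = r^2 = (-0.667)^2 = 0.444889

0.444889


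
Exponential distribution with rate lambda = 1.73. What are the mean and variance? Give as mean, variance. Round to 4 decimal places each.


mean = 1/lam, var = 1/lam^2
mean = 1 / 1.73 = 100/173 ≈ 0.578035
lam^2 = 1.73^2 = 2.9929
var = 1 / 2.9929 ≈ 0.334124

0.5780, 0.3341


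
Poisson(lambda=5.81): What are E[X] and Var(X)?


E[X] = Var(X) = lambda = 5.81

5.81, 5.81


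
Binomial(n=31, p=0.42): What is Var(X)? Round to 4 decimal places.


Var = n*p*(1-p) = 31 * 0.42 * 0.58 = 7.5516

7.5516


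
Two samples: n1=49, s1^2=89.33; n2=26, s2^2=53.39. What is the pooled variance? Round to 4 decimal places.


sp^2 = ((n1-1)*s1^2 + (n2-1)*s2^2)/(n1+n2-2)
(n1-1)*s1^2 = 48 * 89.33 = 4287.84
(n2-1)*s2^2 = 25 * 53.39 = 1334.75
numerator = 4287.84 + 1334.75 = 5622.59
n1+n2-2 = 73
sp^2 = 5622.59 / 73 = 562259/7300 ≈ 77.021781

77.0218


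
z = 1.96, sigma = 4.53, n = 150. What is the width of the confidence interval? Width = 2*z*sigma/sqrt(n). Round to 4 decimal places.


width = 2*z*sigma/sqrt(n)
2*z*sigma = 2 * 1.96 * 4.53 = 17.7576
sqrt(150) ≈ 12.247449
width = 17.7576 / 12.247449 ≈ 1.449902

1.4499


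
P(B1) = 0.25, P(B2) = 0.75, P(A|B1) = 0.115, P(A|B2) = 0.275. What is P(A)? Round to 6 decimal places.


P(A) = P(A|B1)*P(B1) + P(A|B2)*P(B2)
P(A|B1)*P(B1) = 0.115 * 0.25 = 0.02875
P(A|B2)*P(B2) = 0.275 * 0.75 = 0.20625
P(A) = 0.02875 + 0.20625 = 0.235

0.235000


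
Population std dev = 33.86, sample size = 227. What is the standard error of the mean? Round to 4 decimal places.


SE = sigma / sqrt(n)
sqrt(227) ≈ 15.066519
SE = 33.86 / 15.066519 ≈ 2.247367

2.2474


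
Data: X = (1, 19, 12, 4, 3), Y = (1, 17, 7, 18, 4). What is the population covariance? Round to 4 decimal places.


Cov = (1/n)*sum((xi-xbar)(yi-ybar))
n = 5, xbar = 39/5 = 7.8, ybar = 47/5 = 9.4
sum((xi-xbar)(yi-ybar)) = 125.4
Cov = 125.4 / 5 = 25.08

25.0800


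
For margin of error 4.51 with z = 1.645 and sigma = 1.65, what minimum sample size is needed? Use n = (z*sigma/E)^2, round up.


z*sigma/E = 1.645 * 1.65 / 4.51 = 987/1640 ≈ 0.601829
(z*sigma/E)^2 ≈ 0.362198
round up: n = 1

1


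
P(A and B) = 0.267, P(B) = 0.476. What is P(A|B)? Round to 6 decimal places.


P(A|B) = P(A and B) / P(B) = 0.267 / 0.476 = 267/476 ≈ 0.56092437

0.560924


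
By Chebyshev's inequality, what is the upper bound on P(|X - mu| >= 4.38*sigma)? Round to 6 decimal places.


P <= 1/k^2
k^2 = 4.38^2 = 19.1844
1/k^2 = 1 / 19.1844 ≈ 0.05212569

0.052126


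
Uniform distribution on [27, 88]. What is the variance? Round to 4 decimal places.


Var = (b-a)^2 / 12
(b-a)^2 = (88 - 27)^2 = 3721
Var = 3721/12 ≈ 310.083333

310.0833


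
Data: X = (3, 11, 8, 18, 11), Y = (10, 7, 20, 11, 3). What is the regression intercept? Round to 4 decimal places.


a = ybar - b*xbar, where b = sum((xi-xbar)(yi-ybar)) / sum((xi-xbar)^2)
n = 5, xbar = 51/5 = 10.2, ybar = 51/5 = 10.2
Sxy = sum((xi-xbar)(yi-ybar)) = -22.2
Sxx = sum((xi-xbar)^2) = 118.8
b = Sxy / Sxx = -37/198 ≈ -0.186869
a = 10.2 - (-0.186869) * 10.2 = 799/66 ≈ 12.106061

12.1061


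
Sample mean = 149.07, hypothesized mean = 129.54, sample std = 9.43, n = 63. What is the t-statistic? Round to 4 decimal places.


t = (xbar - mu0) / (s/sqrt(n))
xbar - mu0 = 149.07 - 129.54 = 19.53
sqrt(63) ≈ 7.93725393
s/sqrt(n) = 9.43 / 7.93725393 ≈ 1.18806833
t = 19.53 / 1.18806833 ≈ 16.438448

16.4384


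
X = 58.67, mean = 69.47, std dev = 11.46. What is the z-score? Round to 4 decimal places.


z = (X - mu) / sigma
X - mu = 58.67 - 69.47 = -10.8
z = -10.8 / 11.46 = -180/191 ≈ -0.942408

-0.9424


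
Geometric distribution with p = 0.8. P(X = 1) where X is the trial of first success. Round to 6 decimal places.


P = (1-p)^(k-1) * p
(1-p)^(k-1) = 0.2^0 = 1
P = 1 * 0.8 = 0.8

0.800000


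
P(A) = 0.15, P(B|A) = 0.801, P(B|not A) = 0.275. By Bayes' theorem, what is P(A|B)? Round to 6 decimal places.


P(A|B) = P(B|A)*P(A) / P(B), P(B) = P(B|A)*P(A) + P(B|not A)*P(not A)
P(B|A)*P(A) = 0.801 * 0.15 = 0.12015
P(B|not A)*P(not A) = 0.275 * 0.85 = 0.23375
P(B) = 0.12015 + 0.23375 = 0.3539
P(A|B) = 0.12015 / 0.3539 = 2403/7078 ≈ 0.33950268

0.339503


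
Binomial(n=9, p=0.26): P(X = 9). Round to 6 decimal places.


P = C(n,k) * p^k * (1-p)^(n-k)
C(9,9) = 1
p^k = 0.26^9 ≈ 0.000005429504
(1-p)^(n-k) = 0.74^0 = 1
P = 1 * 0.000005429504 * 1 ≈ 0.000005

0.000005


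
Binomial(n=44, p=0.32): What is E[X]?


E[X] = n*p = 44 * 0.32 = 14.08

14.08


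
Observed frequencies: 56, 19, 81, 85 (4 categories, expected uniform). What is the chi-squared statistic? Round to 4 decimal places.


chi2 = sum((O-E)^2/E), E = total/4
total = 241, E = 241/4 = 60.25
(56 - 60.25)^2 / 60.25 = 18.0625 / 60.25 = 289/964 ≈ 0.299793
(19 - 60.25)^2 / 60.25 = 1701.5625 / 60.25 = 27225/964 ≈ 28.241701
(81 - 60.25)^2 / 60.25 = 430.5625 / 60.25 = 6889/964 ≈ 7.146266
(85 - 60.25)^2 / 60.25 = 612.5625 / 60.25 = 9801/964 ≈ 10.167012
chi2 = 11051/241 ≈ 45.854772

45.8548


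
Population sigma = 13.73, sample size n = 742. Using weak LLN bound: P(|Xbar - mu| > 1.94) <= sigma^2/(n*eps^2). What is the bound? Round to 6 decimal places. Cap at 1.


bound = min(1, sigma^2/(n*eps^2))
sigma^2 = 13.73^2 = 188.5129
n*eps^2 = 742 * 1.94^2 = 742 * 3.7636 = 2792.5912
sigma^2/(n*eps^2) = 188.5129 / 2792.5912 ≈ 0.06750465

0.067505


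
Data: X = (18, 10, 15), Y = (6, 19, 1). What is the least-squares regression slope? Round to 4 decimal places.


b = sum((xi-xbar)(yi-ybar)) / sum((xi-xbar)^2)
n = 3, xbar = 43/3 ≈ 14.333333, ybar = 26/3 ≈ 8.666667
Sxy = sum((xi-xbar)(yi-ybar)) = -179/3 ≈ -59.666667
Sxx = sum((xi-xbar)^2) = 98/3 ≈ 32.666667
b = Sxy / Sxx = -179/98 ≈ -1.826531

-1.8265


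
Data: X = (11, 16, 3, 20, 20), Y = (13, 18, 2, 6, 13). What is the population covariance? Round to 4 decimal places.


Cov = (1/n)*sum((xi-xbar)(yi-ybar))
n = 5, xbar = 70/5 = 14, ybar = 52/5 = 10.4
sum((xi-xbar)(yi-ybar)) = 89
Cov = 89 / 5 = 17.8

17.8000


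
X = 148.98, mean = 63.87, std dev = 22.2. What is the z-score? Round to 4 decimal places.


z = (X - mu) / sigma
X - mu = 148.98 - 63.87 = 85.11
z = 85.11 / 22.2 = 2837/740 ≈ 3.833784

3.8338


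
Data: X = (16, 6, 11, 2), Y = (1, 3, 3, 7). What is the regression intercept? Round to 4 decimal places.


a = ybar - b*xbar, where b = sum((xi-xbar)(yi-ybar)) / sum((xi-xbar)^2)
n = 4, xbar = 35/4 = 8.75, ybar = 14/4 = 3.5
Sxy = sum((xi-xbar)(yi-ybar)) = -41.5
Sxx = sum((xi-xbar)^2) = 110.75
b = Sxy / Sxx = -166/443 ≈ -0.374718
a = 3.5 - (-0.374718) * 8.75 = 3003/443 ≈ 6.778781

6.7788


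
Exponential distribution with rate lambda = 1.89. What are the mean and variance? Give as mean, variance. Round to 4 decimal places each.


mean = 1/lam, var = 1/lam^2
mean = 1 / 1.89 = 100/189 ≈ 0.529101
lam^2 = 1.89^2 = 3.5721
var = 1 / 3.5721 ≈ 0.279947

0.5291, 0.2799


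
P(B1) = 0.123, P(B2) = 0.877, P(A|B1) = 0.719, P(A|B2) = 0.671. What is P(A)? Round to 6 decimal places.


P(A) = P(A|B1)*P(B1) + P(A|B2)*P(B2)
P(A|B1)*P(B1) = 0.719 * 0.123 = 0.088437
P(A|B2)*P(B2) = 0.671 * 0.877 = 0.588467
P(A) = 0.088437 + 0.588467 = 0.676904

0.676904


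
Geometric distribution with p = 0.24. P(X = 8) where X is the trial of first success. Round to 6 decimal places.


P = (1-p)^(k-1) * p
(1-p)^(k-1) = 0.76^7 ≈ 0.1464519
P = 0.1464519 * 0.24 ≈ 0.03514847

0.035148


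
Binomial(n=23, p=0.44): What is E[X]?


E[X] = n*p = 23 * 0.44 = 10.12

10.12


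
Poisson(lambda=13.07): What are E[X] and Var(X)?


E[X] = Var(X) = lambda = 13.07

13.07, 13.07


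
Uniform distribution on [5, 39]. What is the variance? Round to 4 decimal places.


Var = (b-a)^2 / 12
(b-a)^2 = (39 - 5)^2 = 1156
Var = 1156/12 ≈ 96.333333

96.3333


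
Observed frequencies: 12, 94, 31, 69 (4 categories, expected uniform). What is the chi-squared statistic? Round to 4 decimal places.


chi2 = sum((O-E)^2/E), E = total/4
total = 206, E = 206/4 = 51.5
(12 - 51.5)^2 / 51.5 = 1560.25 / 51.5 = 6241/206 ≈ 30.296117
(94 - 51.5)^2 / 51.5 = 1806.25 / 51.5 = 7225/206 ≈ 35.072816
(31 - 51.5)^2 / 51.5 = 420.25 / 51.5 = 1681/206 ≈ 8.160194
(69 - 51.5)^2 / 51.5 = 306.25 / 51.5 = 1225/206 ≈ 5.946602
chi2 = 8186/103 ≈ 79.475728

79.4757


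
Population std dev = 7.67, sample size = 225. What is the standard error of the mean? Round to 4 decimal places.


SE = sigma / sqrt(n)
sqrt(225) = 15
SE = 7.67 / 15 = 767/1500 ≈ 0.511333

0.5113


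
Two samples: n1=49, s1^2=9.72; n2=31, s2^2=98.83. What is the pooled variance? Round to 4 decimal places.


sp^2 = ((n1-1)*s1^2 + (n2-1)*s2^2)/(n1+n2-2)
(n1-1)*s1^2 = 48 * 9.72 = 466.56
(n2-1)*s2^2 = 30 * 98.83 = 2964.9
numerator = 466.56 + 2964.9 = 3431.46
n1+n2-2 = 78
sp^2 = 3431.46 / 78 = 57191/1300 ≈ 43.993077

43.9931


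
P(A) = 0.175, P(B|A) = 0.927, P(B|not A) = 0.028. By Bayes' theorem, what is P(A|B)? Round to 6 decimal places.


P(A|B) = P(B|A)*P(A) / P(B), P(B) = P(B|A)*P(A) + P(B|not A)*P(not A)
P(B|A)*P(A) = 0.927 * 0.175 = 0.162225
P(B|not A)*P(not A) = 0.028 * 0.825 = 0.0231
P(B) = 0.162225 + 0.0231 = 0.185325
P(A|B) = 0.162225 / 0.185325 = 309/353 ≈ 0.87535411

0.875354


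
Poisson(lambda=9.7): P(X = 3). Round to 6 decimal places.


P = e^(-lam) * lam^k / k!
e^(-9.7) ≈ 0.00006128350
lam^k = 9.7^3 = 912.673
k! = 3! = 6
P = 0.00006128350 * 912.673 / 6 ≈ 0.009322

0.009322


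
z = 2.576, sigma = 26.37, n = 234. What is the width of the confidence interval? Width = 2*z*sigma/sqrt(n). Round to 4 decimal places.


width = 2*z*sigma/sqrt(n)
2*z*sigma = 2 * 2.576 * 26.37 = 135.85824
sqrt(234) ≈ 15.297059
width = 135.85824 / 15.297059 ≈ 8.881331

8.8813


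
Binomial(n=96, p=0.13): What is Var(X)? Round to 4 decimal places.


Var = n*p*(1-p) = 96 * 0.13 * 0.87 = 10.8576

10.8576


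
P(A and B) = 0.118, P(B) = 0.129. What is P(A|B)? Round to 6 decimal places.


P(A|B) = P(A and B) / P(B) = 0.118 / 0.129 = 118/129 ≈ 0.91472868

0.914729


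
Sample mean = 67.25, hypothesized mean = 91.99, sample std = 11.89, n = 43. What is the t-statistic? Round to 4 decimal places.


t = (xbar - mu0) / (s/sqrt(n))
xbar - mu0 = 67.25 - 91.99 = -24.74
sqrt(43) ≈ 6.55743852
s/sqrt(n) = 11.89 / 6.55743852 ≈ 1.81320800
t = -24.74 / 1.81320800 ≈ -13.644325

-13.6443


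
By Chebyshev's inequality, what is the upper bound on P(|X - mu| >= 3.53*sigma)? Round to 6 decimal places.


P <= 1/k^2
k^2 = 3.53^2 = 12.4609
1/k^2 = 1 / 12.4609 ≈ 0.08025103

0.080251


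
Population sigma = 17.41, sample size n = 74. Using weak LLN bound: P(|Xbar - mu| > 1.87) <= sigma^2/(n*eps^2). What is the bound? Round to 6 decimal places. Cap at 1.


bound = min(1, sigma^2/(n*eps^2))
sigma^2 = 17.41^2 = 303.1081
n*eps^2 = 74 * 1.87^2 = 74 * 3.4969 = 258.7706
sigma^2/(n*eps^2) = 303.1081 / 258.7706 ≈ 1.17133902
this exceeds 1, so the bound is capped at 1

1.000000


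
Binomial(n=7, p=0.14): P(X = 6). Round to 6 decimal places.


P = C(n,k) * p^k * (1-p)^(n-k)
C(7,6) = 7
p^k = 0.14^6 = 0.000007529536
(1-p)^(n-k) = 0.86^1 = 0.86
P = 7 * 0.000007529536 * 0.86 ≈ 0.000045

0.000045


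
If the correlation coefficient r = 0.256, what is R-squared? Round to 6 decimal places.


R^2 = r^2 = (0.256)^2 = 0.065536

0.065536


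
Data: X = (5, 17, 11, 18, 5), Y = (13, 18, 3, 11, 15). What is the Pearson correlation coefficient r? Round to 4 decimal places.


r = sum((xi-xbar)(yi-ybar)) / sqrt(sum((xi-xbar)^2) * sum((yi-ybar)^2))
n = 5, xbar = 56/5 = 11.2, ybar = 60/5 = 12
Sxy = sum((xi-xbar)(yi-ybar)) = 5
Sxx = sum((xi-xbar)^2) = 156.8
Syy = sum((yi-ybar)^2) = 128
sqrt(Sxx*Syy) ≈ 141.670039
r = Sxy / sqrt(Sxx*Syy) = 5 / 141.670039 ≈ 0.035293

0.0353


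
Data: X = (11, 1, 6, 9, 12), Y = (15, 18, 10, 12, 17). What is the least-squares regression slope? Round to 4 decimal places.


b = sum((xi-xbar)(yi-ybar)) / sum((xi-xbar)^2)
n = 5, xbar = 39/5 = 7.8, ybar = 72/5 = 14.4
Sxy = sum((xi-xbar)(yi-ybar)) = -6.6
Sxx = sum((xi-xbar)^2) = 78.8
b = Sxy / Sxx = -33/394 ≈ -0.083756

-0.0838


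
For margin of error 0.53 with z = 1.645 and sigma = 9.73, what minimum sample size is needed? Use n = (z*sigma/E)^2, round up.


z*sigma/E = 1.645 * 9.73 / 0.53 ≈ 30.199717
(z*sigma/E)^2 ≈ 912.022906
round up: n = 913

913


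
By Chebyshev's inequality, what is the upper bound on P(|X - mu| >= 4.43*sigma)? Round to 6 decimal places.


P <= 1/k^2
k^2 = 4.43^2 = 19.6249
1/k^2 = 1 / 19.6249 ≈ 0.05095567

0.050956


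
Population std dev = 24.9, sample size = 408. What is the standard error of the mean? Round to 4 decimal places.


SE = sigma / sqrt(n)
sqrt(408) ≈ 20.199010
SE = 24.9 / 20.199010 ≈ 1.232734

1.2327


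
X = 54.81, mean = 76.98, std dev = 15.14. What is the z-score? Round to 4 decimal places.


z = (X - mu) / sigma
X - mu = 54.81 - 76.98 = -22.17
z = -22.17 / 15.14 = -2217/1514 ≈ -1.464333

-1.4643


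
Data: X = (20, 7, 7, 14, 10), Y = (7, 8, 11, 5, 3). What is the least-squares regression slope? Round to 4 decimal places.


b = sum((xi-xbar)(yi-ybar)) / sum((xi-xbar)^2)
n = 5, xbar = 58/5 = 11.6, ybar = 34/5 = 6.8
Sxy = sum((xi-xbar)(yi-ybar)) = -21.4
Sxx = sum((xi-xbar)^2) = 121.2
b = Sxy / Sxx = -107/606 ≈ -0.176568

-0.1766


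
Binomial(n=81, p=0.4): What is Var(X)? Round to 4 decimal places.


Var = n*p*(1-p) = 81 * 0.4 * 0.6 = 19.44

19.4400


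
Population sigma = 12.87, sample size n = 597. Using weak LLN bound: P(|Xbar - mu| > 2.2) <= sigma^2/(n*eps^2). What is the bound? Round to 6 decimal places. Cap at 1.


bound = min(1, sigma^2/(n*eps^2))
sigma^2 = 12.87^2 = 165.6369
n*eps^2 = 597 * 2.2^2 = 597 * 4.84 = 2889.48
sigma^2/(n*eps^2) = 165.6369 / 2889.48 ≈ 0.05732412

0.057324


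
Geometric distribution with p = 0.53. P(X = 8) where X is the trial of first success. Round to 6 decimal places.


P = (1-p)^(k-1) * p
(1-p)^(k-1) = 0.47^7 ≈ 0.005066231
P = 0.005066231 * 0.53 ≈ 0.002685103

0.002685


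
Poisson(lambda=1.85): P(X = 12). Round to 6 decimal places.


P = e^(-lam) * lam^k / k!
e^(-1.85) ≈ 0.1572372
lam^k = 1.85^12 ≈ 1607.166017
k! = 12! = 479001600
P = 0.1572372 * 1607.166017 / 479001600 ≈ 0.000001

0.000001


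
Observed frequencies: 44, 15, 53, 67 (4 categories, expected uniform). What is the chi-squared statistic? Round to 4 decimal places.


chi2 = sum((O-E)^2/E), E = total/4
total = 179, E = 179/4 = 44.75
(44 - 44.75)^2 / 44.75 = 0.5625 / 44.75 = 9/716 ≈ 0.012570
(15 - 44.75)^2 / 44.75 = 885.0625 / 44.75 = 14161/716 ≈ 19.777933
(53 - 44.75)^2 / 44.75 = 68.0625 / 44.75 = 1089/716 ≈ 1.520950
(67 - 44.75)^2 / 44.75 = 495.0625 / 44.75 = 7921/716 ≈ 11.062849
chi2 = 5795/179 ≈ 32.374302

32.3743


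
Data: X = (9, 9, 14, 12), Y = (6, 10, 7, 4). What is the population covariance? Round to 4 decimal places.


Cov = (1/n)*sum((xi-xbar)(yi-ybar))
n = 4, xbar = 44/4 = 11, ybar = 27/4 = 6.75
sum((xi-xbar)(yi-ybar)) = -7
Cov = -7 / 4 = -1.75

-1.7500


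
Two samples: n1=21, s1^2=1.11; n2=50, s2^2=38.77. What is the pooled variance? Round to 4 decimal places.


sp^2 = ((n1-1)*s1^2 + (n2-1)*s2^2)/(n1+n2-2)
(n1-1)*s1^2 = 20 * 1.11 = 22.2
(n2-1)*s2^2 = 49 * 38.77 = 1899.73
numerator = 22.2 + 1899.73 = 1921.93
n1+n2-2 = 69
sp^2 = 1921.93 / 69 = 192193/6900 ≈ 27.854058

27.8541


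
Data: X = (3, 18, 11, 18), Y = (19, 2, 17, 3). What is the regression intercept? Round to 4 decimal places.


a = ybar - b*xbar, where b = sum((xi-xbar)(yi-ybar)) / sum((xi-xbar)^2)
n = 4, xbar = 50/4 = 12.5, ybar = 41/4 = 10.25
Sxy = sum((xi-xbar)(yi-ybar)) = -178.5
Sxx = sum((xi-xbar)^2) = 153
b = Sxy / Sxx = -7/6 ≈ -1.166667
a = 10.25 - (-1.166667) * 12.5 = 149/6 ≈ 24.833333

24.8333


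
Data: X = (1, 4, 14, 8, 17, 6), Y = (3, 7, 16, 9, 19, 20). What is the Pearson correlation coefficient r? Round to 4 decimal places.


r = sum((xi-xbar)(yi-ybar)) / sqrt(sum((xi-xbar)^2) * sum((yi-ybar)^2))
n = 6, xbar = 50/6 = 25/3 ≈ 8.333333, ybar = 74/6 = 37/3 ≈ 12.333333
Sxy = sum((xi-xbar)(yi-ybar)) = 460/3 ≈ 153.333333
Sxx = sum((xi-xbar)^2) = 556/3 ≈ 185.333333
Syy = sum((yi-ybar)^2) = 730/3 ≈ 243.333333
sqrt(Sxx*Syy) ≈ 212.362374
r = Sxy / sqrt(Sxx*Syy) = 153.333333 / 212.362374 ≈ 0.722036

0.7220


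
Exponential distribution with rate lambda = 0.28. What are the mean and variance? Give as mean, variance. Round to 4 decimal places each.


mean = 1/lam, var = 1/lam^2
mean = 1 / 0.28 = 25/7 ≈ 3.571429
lam^2 = 0.28^2 = 0.0784
var = 1 / 0.0784 = 625/49 ≈ 12.755102

3.5714, 12.7551


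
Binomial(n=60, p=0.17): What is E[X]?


E[X] = n*p = 60 * 0.17 = 10.2

10.2


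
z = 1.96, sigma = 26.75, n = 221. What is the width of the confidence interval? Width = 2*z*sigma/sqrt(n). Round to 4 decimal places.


width = 2*z*sigma/sqrt(n)
2*z*sigma = 2 * 1.96 * 26.75 = 104.86
sqrt(221) ≈ 14.866069
width = 104.86 / 14.866069 ≈ 7.053647

7.0536


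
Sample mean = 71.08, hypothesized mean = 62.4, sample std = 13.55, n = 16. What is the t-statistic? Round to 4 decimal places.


t = (xbar - mu0) / (s/sqrt(n))
xbar - mu0 = 71.08 - 62.4 = 8.68
sqrt(16) = 4
s/sqrt(n) = 13.55 / 4 = 3.3875
t = 8.68 / 3.3875 = 3472/1355 ≈ 2.562362

2.5624


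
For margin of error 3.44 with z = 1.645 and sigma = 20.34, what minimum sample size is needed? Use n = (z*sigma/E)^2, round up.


z*sigma/E = 1.645 * 20.34 / 3.44 ≈ 9.726541
(z*sigma/E)^2 ≈ 94.605594
round up: n = 95

95


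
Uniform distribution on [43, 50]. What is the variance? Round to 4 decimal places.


Var = (b-a)^2 / 12
(b-a)^2 = (50 - 43)^2 = 49
Var = 49/12 ≈ 4.083333

4.0833


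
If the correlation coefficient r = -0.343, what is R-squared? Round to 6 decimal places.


R^2 = r^2 = (-0.343)^2 = 0.117649

0.117649


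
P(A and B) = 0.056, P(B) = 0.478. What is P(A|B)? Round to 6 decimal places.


P(A|B) = P(A and B) / P(B) = 0.056 / 0.478 = 28/239 ≈ 0.11715481

0.117155


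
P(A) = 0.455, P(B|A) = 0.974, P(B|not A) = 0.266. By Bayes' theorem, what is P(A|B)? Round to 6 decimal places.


P(A|B) = P(B|A)*P(A) / P(B), P(B) = P(B|A)*P(A) + P(B|not A)*P(not A)
P(B|A)*P(A) = 0.974 * 0.455 = 0.44317
P(B|not A)*P(not A) = 0.266 * 0.545 = 0.14497
P(B) = 0.44317 + 0.14497 = 0.58814
P(A|B) = 0.44317 / 0.58814 = 6331/8402 ≈ 0.75351107

0.753511


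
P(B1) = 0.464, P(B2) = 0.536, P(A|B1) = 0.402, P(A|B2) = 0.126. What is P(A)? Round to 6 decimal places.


P(A) = P(A|B1)*P(B1) + P(A|B2)*P(B2)
P(A|B1)*P(B1) = 0.402 * 0.464 = 0.186528
P(A|B2)*P(B2) = 0.126 * 0.536 = 0.067536
P(A) = 0.186528 + 0.067536 = 0.254064

0.254064


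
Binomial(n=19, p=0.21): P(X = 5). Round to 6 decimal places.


P = C(n,k) * p^k * (1-p)^(n-k)
C(19,5) = 11628
p^k = 0.21^5 = 0.0004084101
(1-p)^(n-k) = 0.79^14 ≈ 0.03687901
P = 11628 * 0.0004084101 * 0.03687901 ≈ 0.175138

0.175138


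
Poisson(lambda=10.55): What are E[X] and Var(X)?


E[X] = Var(X) = lambda = 10.55

10.55, 10.55


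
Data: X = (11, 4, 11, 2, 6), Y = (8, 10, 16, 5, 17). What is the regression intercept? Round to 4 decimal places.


a = ybar - b*xbar, where b = sum((xi-xbar)(yi-ybar)) / sum((xi-xbar)^2)
n = 5, xbar = 34/5 = 6.8, ybar = 56/5 = 11.2
Sxy = sum((xi-xbar)(yi-ybar)) = 35.2
Sxx = sum((xi-xbar)^2) = 66.8
b = Sxy / Sxx = 88/167 ≈ 0.526946
a = 11.2 - 0.526946 * 6.8 = 1272/167 ≈ 7.616766

7.6168


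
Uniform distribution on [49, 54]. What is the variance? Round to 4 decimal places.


Var = (b-a)^2 / 12
(b-a)^2 = (54 - 49)^2 = 25
Var = 25/12 ≈ 2.083333

2.0833


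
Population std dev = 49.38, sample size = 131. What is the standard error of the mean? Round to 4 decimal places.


SE = sigma / sqrt(n)
sqrt(131) ≈ 11.445523
SE = 49.38 / 11.445523 ≈ 4.314351

4.3144


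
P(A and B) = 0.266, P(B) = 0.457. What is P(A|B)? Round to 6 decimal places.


P(A|B) = P(A and B) / P(B) = 0.266 / 0.457 = 266/457 ≈ 0.58205689

0.582057


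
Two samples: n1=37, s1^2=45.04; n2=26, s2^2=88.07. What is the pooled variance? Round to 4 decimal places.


sp^2 = ((n1-1)*s1^2 + (n2-1)*s2^2)/(n1+n2-2)
(n1-1)*s1^2 = 36 * 45.04 = 1621.44
(n2-1)*s2^2 = 25 * 88.07 = 2201.75
numerator = 1621.44 + 2201.75 = 3823.19
n1+n2-2 = 61
sp^2 = 3823.19 / 61 = 382319/6100 ≈ 62.675246

62.6752


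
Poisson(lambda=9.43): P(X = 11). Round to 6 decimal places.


P = e^(-lam) * lam^k / k!
e^(-9.43) ≈ 0.00008027920
lam^k = 9.43^11 ≈ 52435887148.256453
k! = 11! = 39916800
P = 0.00008027920 * 52435887148.256453 / 39916800 ≈ 0.105457

0.105457


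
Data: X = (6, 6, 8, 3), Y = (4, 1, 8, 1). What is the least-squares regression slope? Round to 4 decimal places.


b = sum((xi-xbar)(yi-ybar)) / sum((xi-xbar)^2)
n = 4, xbar = 23/4 = 5.75, ybar = 14/4 = 3.5
Sxy = sum((xi-xbar)(yi-ybar)) = 16.5
Sxx = sum((xi-xbar)^2) = 12.75
b = Sxy / Sxx = 22/17 ≈ 1.294118

1.2941


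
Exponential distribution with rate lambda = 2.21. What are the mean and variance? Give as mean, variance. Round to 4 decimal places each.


mean = 1/lam, var = 1/lam^2
mean = 1 / 2.21 = 100/221 ≈ 0.452489
lam^2 = 2.21^2 = 4.8841
var = 1 / 4.8841 ≈ 0.204746

0.4525, 0.2047


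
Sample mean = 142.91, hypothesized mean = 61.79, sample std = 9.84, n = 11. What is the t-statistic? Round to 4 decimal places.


t = (xbar - mu0) / (s/sqrt(n))
xbar - mu0 = 142.91 - 61.79 = 81.12
sqrt(11) ≈ 3.31662479
s/sqrt(n) = 9.84 / 3.31662479 ≈ 2.96687163
t = 81.12 / 2.96687163 ≈ 27.341931

27.3419


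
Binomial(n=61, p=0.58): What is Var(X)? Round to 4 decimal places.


Var = n*p*(1-p) = 61 * 0.58 * 0.42 = 14.8596

14.8596


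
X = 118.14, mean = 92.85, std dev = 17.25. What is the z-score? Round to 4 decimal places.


z = (X - mu) / sigma
X - mu = 118.14 - 92.85 = 25.29
z = 25.29 / 17.25 = 843/575 ≈ 1.466087

1.4661


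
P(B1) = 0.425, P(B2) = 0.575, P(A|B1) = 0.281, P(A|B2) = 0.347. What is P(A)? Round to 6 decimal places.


P(A) = P(A|B1)*P(B1) + P(A|B2)*P(B2)
P(A|B1)*P(B1) = 0.281 * 0.425 = 0.119425
P(A|B2)*P(B2) = 0.347 * 0.575 = 0.199525
P(A) = 0.119425 + 0.199525 = 0.31895

0.318950


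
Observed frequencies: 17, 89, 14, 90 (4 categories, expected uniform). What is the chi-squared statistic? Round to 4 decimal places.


chi2 = sum((O-E)^2/E), E = total/4
total = 210, E = 210/4 = 52.5
(17 - 52.5)^2 / 52.5 = 1260.25 / 52.5 = 5041/210 ≈ 24.004762
(89 - 52.5)^2 / 52.5 = 1332.25 / 52.5 = 5329/210 ≈ 25.376190
(14 - 52.5)^2 / 52.5 = 1482.25 / 52.5 = 847/30 ≈ 28.233333
(90 - 52.5)^2 / 52.5 = 1406.25 / 52.5 = 375/14 ≈ 26.785714
chi2 = 104.4

104.4000


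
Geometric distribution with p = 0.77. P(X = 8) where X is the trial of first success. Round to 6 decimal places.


P = (1-p)^(k-1) * p
(1-p)^(k-1) = 0.23^7 ≈ 0.00003404825
P = 0.00003404825 * 0.77 ≈ 0.00002621716

0.000026


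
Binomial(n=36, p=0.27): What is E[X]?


E[X] = n*p = 36 * 0.27 = 9.72

9.72


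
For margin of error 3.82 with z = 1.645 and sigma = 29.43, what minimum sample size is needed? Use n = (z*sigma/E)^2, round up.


z*sigma/E = 1.645 * 29.43 / 3.82 ≈ 12.673390
(z*sigma/E)^2 ≈ 160.614815
round up: n = 161

161


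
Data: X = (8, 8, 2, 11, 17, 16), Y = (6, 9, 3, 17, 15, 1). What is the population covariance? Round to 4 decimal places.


Cov = (1/n)*sum((xi-xbar)(yi-ybar))
n = 6, xbar = 62/6 = 31/3 ≈ 10.333333, ybar = 51/6 = 8.5
sum((xi-xbar)(yi-ybar)) = 57
Cov = 57 / 6 = 9.5

9.5000


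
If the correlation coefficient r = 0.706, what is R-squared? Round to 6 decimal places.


R^2 = r^2 = (0.706)^2 = 0.498436

0.498436


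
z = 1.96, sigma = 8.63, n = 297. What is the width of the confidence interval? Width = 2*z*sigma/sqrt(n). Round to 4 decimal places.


width = 2*z*sigma/sqrt(n)
2*z*sigma = 2 * 1.96 * 8.63 = 33.8296
sqrt(297) ≈ 17.233688
width = 33.8296 / 17.233688 ≈ 1.962992

1.9630


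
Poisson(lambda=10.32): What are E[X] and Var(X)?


E[X] = Var(X) = lambda = 10.32

10.32, 10.32


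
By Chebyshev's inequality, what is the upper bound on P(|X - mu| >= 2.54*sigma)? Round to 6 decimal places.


P <= 1/k^2
k^2 = 2.54^2 = 6.4516
1/k^2 = 1 / 6.4516 ≈ 0.15500031

0.155000


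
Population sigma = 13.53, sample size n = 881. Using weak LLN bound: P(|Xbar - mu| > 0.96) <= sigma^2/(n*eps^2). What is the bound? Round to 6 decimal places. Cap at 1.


bound = min(1, sigma^2/(n*eps^2))
sigma^2 = 13.53^2 = 183.0609
n*eps^2 = 881 * 0.96^2 = 881 * 0.9216 = 811.9296
sigma^2/(n*eps^2) = 183.0609 / 811.9296 ≈ 0.22546401

0.225464


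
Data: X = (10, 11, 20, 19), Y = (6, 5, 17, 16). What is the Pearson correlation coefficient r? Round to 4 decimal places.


r = sum((xi-xbar)(yi-ybar)) / sqrt(sum((xi-xbar)^2) * sum((yi-ybar)^2))
n = 4, xbar = 60/4 = 15, ybar = 44/4 = 11
Sxy = sum((xi-xbar)(yi-ybar)) = 99
Sxx = sum((xi-xbar)^2) = 82
Syy = sum((yi-ybar)^2) = 122
sqrt(Sxx*Syy) ≈ 100.019998
r = Sxy / sqrt(Sxx*Syy) = 99 / 100.019998 ≈ 0.989802

0.9898


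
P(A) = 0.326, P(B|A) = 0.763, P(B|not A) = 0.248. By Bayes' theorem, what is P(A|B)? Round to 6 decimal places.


P(A|B) = P(B|A)*P(A) / P(B), P(B) = P(B|A)*P(A) + P(B|not A)*P(not A)
P(B|A)*P(A) = 0.763 * 0.326 = 0.248738
P(B|not A)*P(not A) = 0.248 * 0.674 = 0.167152
P(B) = 0.248738 + 0.167152 = 0.41589
P(A|B) = 0.248738 / 0.41589 ≈ 0.59808603

0.598086


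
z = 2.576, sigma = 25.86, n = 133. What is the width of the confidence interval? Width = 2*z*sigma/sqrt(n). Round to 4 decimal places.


width = 2*z*sigma/sqrt(n)
2*z*sigma = 2 * 2.576 * 25.86 = 133.23072
sqrt(133) ≈ 11.532563
width = 133.23072 / 11.532563 ≈ 11.552569

11.5526


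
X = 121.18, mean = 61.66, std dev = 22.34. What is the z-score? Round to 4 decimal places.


z = (X - mu) / sigma
X - mu = 121.18 - 61.66 = 59.52
z = 59.52 / 22.34 = 2976/1117 ≈ 2.664279

2.6643


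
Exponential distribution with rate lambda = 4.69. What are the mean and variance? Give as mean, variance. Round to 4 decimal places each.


mean = 1/lam, var = 1/lam^2
mean = 1 / 4.69 = 100/469 ≈ 0.213220
lam^2 = 4.69^2 = 21.9961
var = 1 / 21.9961 ≈ 0.045463

0.2132, 0.0455


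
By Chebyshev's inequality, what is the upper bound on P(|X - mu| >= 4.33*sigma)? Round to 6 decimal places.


P <= 1/k^2
k^2 = 4.33^2 = 18.7489
1/k^2 = 1 / 18.7489 ≈ 0.05333646

0.053336


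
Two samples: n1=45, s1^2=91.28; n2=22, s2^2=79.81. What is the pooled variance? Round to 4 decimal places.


sp^2 = ((n1-1)*s1^2 + (n2-1)*s2^2)/(n1+n2-2)
(n1-1)*s1^2 = 44 * 91.28 = 4016.32
(n2-1)*s2^2 = 21 * 79.81 = 1676.01
numerator = 4016.32 + 1676.01 = 5692.33
n1+n2-2 = 65
sp^2 = 5692.33 / 65 = 569233/6500 ≈ 87.574308

87.5743


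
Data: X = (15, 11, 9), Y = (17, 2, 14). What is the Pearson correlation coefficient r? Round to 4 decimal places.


r = sum((xi-xbar)(yi-ybar)) / sqrt(sum((xi-xbar)^2) * sum((yi-ybar)^2))
n = 3, xbar = 35/3 ≈ 11.666667, ybar = 33/3 = 11
Sxy = sum((xi-xbar)(yi-ybar)) = 18
Sxx = sum((xi-xbar)^2) = 56/3 ≈ 18.666667
Syy = sum((yi-ybar)^2) = 126
sqrt(Sxx*Syy) ≈ 48.497423
r = Sxy / sqrt(Sxx*Syy) = 18 / 48.497423 ≈ 0.371154

0.3712


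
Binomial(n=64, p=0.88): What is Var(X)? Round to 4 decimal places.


Var = n*p*(1-p) = 64 * 0.88 * 0.12 = 6.7584

6.7584


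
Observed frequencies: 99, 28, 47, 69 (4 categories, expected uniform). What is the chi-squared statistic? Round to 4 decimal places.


chi2 = sum((O-E)^2/E), E = total/4
total = 243, E = 243/4 = 60.75
(99 - 60.75)^2 / 60.75 = 1463.0625 / 60.75 = 289/12 ≈ 24.083333
(28 - 60.75)^2 / 60.75 = 1072.5625 / 60.75 = 17161/972 ≈ 17.655350
(47 - 60.75)^2 / 60.75 = 189.0625 / 60.75 = 3025/972 ≈ 3.112140
(69 - 60.75)^2 / 60.75 = 68.0625 / 60.75 = 121/108 ≈ 1.120370
chi2 = 11171/243 ≈ 45.971193

45.9712


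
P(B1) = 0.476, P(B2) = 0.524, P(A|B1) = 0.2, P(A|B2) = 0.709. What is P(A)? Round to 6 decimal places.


P(A) = P(A|B1)*P(B1) + P(A|B2)*P(B2)
P(A|B1)*P(B1) = 0.2 * 0.476 = 0.0952
P(A|B2)*P(B2) = 0.709 * 0.524 = 0.371516
P(A) = 0.0952 + 0.371516 = 0.466716

0.466716


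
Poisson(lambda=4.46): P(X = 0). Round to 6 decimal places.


P = e^(-lam) * lam^k / k!
e^(-4.46) ≈ 0.01156236
lam^k = 4.46^0 = 1
k! = 0! = 1
P = 0.01156236 * 1 / 1 ≈ 0.011562

0.011562


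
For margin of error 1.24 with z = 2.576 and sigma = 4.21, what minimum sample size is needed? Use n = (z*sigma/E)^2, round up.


z*sigma/E = 2.576 * 4.21 / 1.24 = 67781/7750 ≈ 8.745935
(z*sigma/E)^2 ≈ 76.491387
round up: n = 77

77


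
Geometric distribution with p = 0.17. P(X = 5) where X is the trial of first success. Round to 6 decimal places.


P = (1-p)^(k-1) * p
(1-p)^(k-1) = 0.83^4 ≈ 0.4745832
P = 0.4745832 * 0.17 ≈ 0.08067915

0.080679


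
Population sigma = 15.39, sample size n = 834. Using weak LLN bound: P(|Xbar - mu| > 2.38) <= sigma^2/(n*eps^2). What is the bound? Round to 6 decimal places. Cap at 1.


bound = min(1, sigma^2/(n*eps^2))
sigma^2 = 15.39^2 = 236.8521
n*eps^2 = 834 * 2.38^2 = 834 * 5.6644 = 4724.1096
sigma^2/(n*eps^2) = 236.8521 / 4724.1096 ≈ 0.05013688

0.050137


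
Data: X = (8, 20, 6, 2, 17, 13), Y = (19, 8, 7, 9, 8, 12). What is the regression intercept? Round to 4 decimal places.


a = ybar - b*xbar, where b = sum((xi-xbar)(yi-ybar)) / sum((xi-xbar)^2)
n = 6, xbar = 66/6 = 11, ybar = 63/6 = 10.5
Sxy = sum((xi-xbar)(yi-ybar)) = -29
Sxx = sum((xi-xbar)^2) = 236
b = Sxy / Sxx = -29/236 ≈ -0.122881
a = 10.5 - (-0.122881) * 11 = 2797/236 ≈ 11.851695

11.8517


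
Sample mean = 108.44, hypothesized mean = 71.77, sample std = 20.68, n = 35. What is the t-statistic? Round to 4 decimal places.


t = (xbar - mu0) / (s/sqrt(n))
xbar - mu0 = 108.44 - 71.77 = 36.67
sqrt(35) ≈ 5.91607978
s/sqrt(n) = 20.68 / 5.91607978 ≈ 3.49555800
t = 36.67 / 3.49555800 ≈ 10.490457

10.4905


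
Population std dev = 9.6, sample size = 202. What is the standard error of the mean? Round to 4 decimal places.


SE = sigma / sqrt(n)
sqrt(202) ≈ 14.212670
SE = 9.6 / 14.212670 ≈ 0.675454

0.6755


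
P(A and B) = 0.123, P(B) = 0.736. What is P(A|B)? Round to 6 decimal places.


P(A|B) = P(A and B) / P(B) = 0.123 / 0.736 = 123/736 ≈ 0.16711957

0.167120


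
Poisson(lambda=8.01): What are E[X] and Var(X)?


E[X] = Var(X) = lambda = 8.01

8.01, 8.01


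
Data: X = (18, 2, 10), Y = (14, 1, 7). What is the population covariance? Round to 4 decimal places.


Cov = (1/n)*sum((xi-xbar)(yi-ybar))
n = 3, xbar = 30/3 = 10, ybar = 22/3 ≈ 7.333333
sum((xi-xbar)(yi-ybar)) = 104
Cov = 104 / 3 = 104/3 ≈ 34.666667

34.6667


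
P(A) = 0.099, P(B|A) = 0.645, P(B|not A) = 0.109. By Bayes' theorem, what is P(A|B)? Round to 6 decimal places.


P(A|B) = P(B|A)*P(A) / P(B), P(B) = P(B|A)*P(A) + P(B|not A)*P(not A)
P(B|A)*P(A) = 0.645 * 0.099 = 0.063855
P(B|not A)*P(not A) = 0.109 * 0.901 = 0.098209
P(B) = 0.063855 + 0.098209 = 0.162064
P(A|B) = 0.063855 / 0.162064 ≈ 0.39401101

0.394011


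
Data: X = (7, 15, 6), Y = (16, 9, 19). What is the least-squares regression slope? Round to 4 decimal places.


b = sum((xi-xbar)(yi-ybar)) / sum((xi-xbar)^2)
n = 3, xbar = 28/3 ≈ 9.333333, ybar = 44/3 ≈ 14.666667
Sxy = sum((xi-xbar)(yi-ybar)) = -149/3 ≈ -49.666667
Sxx = sum((xi-xbar)^2) = 146/3 ≈ 48.666667
b = Sxy / Sxx = -149/146 ≈ -1.020548

-1.0205


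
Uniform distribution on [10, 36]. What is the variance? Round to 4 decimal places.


Var = (b-a)^2 / 12
(b-a)^2 = (36 - 10)^2 = 676
Var = 676/12 ≈ 56.333333

56.3333


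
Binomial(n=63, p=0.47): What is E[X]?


E[X] = n*p = 63 * 0.47 = 29.61

29.61


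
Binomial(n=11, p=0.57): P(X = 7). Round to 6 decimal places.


P = C(n,k) * p^k * (1-p)^(n-k)
C(11,7) = 330
p^k = 0.57^7 ≈ 0.01954897
(1-p)^(n-k) = 0.43^4 = 0.03418801
P = 330 * 0.01954897 * 0.03418801 ≈ 0.220552

0.220552


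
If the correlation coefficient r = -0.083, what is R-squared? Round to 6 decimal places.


R^2 = r^2 = (-0.083)^2 = 0.006889

0.006889


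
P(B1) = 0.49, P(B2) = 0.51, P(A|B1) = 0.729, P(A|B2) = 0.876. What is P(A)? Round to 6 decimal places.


P(A) = P(A|B1)*P(B1) + P(A|B2)*P(B2)
P(A|B1)*P(B1) = 0.729 * 0.49 = 0.35721
P(A|B2)*P(B2) = 0.876 * 0.51 = 0.44676
P(A) = 0.35721 + 0.44676 = 0.80397

0.803970


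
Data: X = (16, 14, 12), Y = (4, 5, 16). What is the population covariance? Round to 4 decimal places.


Cov = (1/n)*sum((xi-xbar)(yi-ybar))
n = 3, xbar = 42/3 = 14, ybar = 25/3 ≈ 8.333333
sum((xi-xbar)(yi-ybar)) = -24
Cov = -24 / 3 = -8

-8.0000
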